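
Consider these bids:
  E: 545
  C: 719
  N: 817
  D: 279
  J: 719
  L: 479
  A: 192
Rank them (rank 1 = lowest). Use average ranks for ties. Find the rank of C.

5.5

Sorted (ascending): 192, 279, 479, 545, 719, 719, 817
The 2 values of 719 occupy positions 5–6 → average rank (5+6)/2 = 5.5.
C has value 719 → rank 5.5.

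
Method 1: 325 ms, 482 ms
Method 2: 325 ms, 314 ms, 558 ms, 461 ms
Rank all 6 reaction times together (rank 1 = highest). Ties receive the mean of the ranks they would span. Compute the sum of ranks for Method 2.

Sorted (descending): 558, 482, 461, 325, 325, 314
The 2 values of 325 occupy positions 4–5 → average rank (4+5)/2 = 4.5.
Method 2 values → pooled ranks: 325→4.5, 314→6, 558→1, 461→3
Rank sum = 4.5 + 6 + 1 + 3 = 14.5

14.5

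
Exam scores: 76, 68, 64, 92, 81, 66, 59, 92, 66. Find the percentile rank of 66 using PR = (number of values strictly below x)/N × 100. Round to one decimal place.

22.2

N = 9.
Strictly below 66: 2. Equal to 66: 2.
PR = 2/9 × 100 = 22.2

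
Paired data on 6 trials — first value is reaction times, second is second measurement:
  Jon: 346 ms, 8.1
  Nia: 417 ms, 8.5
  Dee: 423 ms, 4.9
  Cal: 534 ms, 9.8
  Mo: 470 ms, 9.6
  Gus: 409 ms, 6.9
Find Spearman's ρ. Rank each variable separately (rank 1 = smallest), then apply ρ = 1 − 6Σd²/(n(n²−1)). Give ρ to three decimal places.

0.600

Ranks of variable 1: 1, 3, 4, 6, 5, 2
Ranks of variable 2: 3, 4, 1, 6, 5, 2
d = r₁ − r₂: -2, -1, 3, 0, 0, 0
d²: 4, 1, 9, 0, 0, 0; Σd² = 14
ρ = 1 − 6·14/(6·35) = 1 − 84/210 = 0.600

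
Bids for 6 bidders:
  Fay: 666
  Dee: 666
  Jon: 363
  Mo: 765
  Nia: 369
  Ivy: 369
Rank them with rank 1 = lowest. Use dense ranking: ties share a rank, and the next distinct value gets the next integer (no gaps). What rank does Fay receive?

3

Sorted (ascending): 363, 369, 369, 666, 666, 765
The 2 values of 369 share dense rank 2.
The 2 values of 666 share dense rank 3.
Remaining distinct values take the next consecutive integers.
Fay has value 666 → rank 3.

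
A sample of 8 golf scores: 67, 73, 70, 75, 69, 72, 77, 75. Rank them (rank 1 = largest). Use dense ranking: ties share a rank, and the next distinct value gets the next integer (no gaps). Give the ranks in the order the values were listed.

Sorted (descending): 77, 75, 75, 73, 72, 70, 69, 67
The 2 values of 75 share dense rank 2.
Remaining distinct values take the next consecutive integers.

7, 3, 5, 2, 6, 4, 1, 2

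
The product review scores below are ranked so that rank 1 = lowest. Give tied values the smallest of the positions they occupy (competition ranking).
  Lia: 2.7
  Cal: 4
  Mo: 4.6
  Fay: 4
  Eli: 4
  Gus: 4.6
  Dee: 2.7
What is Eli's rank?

3

Sorted (ascending): 2.7, 2.7, 4, 4, 4, 4.6, 4.6
The 2 values of 2.7 occupy positions 1–2 → each gets rank 1.
The 3 values of 4 occupy positions 3–5 → each gets rank 3.
The 2 values of 4.6 occupy positions 6–7 → each gets rank 6.
Eli has value 4 → rank 3.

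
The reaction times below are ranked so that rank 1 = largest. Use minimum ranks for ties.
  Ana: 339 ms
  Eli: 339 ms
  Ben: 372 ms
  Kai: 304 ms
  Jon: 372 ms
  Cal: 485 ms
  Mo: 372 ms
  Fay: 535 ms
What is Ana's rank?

6

Sorted (descending): 535, 485, 372, 372, 372, 339, 339, 304
The 3 values of 372 occupy positions 3–5 → each gets rank 3.
The 2 values of 339 occupy positions 6–7 → each gets rank 6.
Ana has value 339 ms → rank 6.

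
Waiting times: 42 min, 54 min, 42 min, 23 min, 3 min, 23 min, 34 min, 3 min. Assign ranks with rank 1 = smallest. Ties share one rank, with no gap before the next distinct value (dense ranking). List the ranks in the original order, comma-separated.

4, 5, 4, 2, 1, 2, 3, 1

Sorted (ascending): 3, 3, 23, 23, 34, 42, 42, 54
The 2 values of 3 share dense rank 1.
The 2 values of 23 share dense rank 2.
The 2 values of 42 share dense rank 4.
Remaining distinct values take the next consecutive integers.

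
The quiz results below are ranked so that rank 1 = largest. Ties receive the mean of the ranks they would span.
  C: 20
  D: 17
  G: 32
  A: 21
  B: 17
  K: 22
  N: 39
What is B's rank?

Sorted (descending): 39, 32, 22, 21, 20, 17, 17
The 2 values of 17 occupy positions 6–7 → average rank (6+7)/2 = 6.5.
B has value 17 → rank 6.5.

6.5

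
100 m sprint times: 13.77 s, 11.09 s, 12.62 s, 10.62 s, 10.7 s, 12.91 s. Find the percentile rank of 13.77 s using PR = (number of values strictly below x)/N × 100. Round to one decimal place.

83.3

N = 6.
Strictly below 13.77: 5. Equal to 13.77: 1.
PR = 5/6 × 100 = 83.3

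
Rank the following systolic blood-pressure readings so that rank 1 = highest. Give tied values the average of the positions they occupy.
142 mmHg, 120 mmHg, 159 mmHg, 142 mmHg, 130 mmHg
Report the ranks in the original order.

Sorted (descending): 159, 142, 142, 130, 120
The 2 values of 142 occupy positions 2–3 → average rank (2+3)/2 = 2.5.

2.5, 5, 1, 2.5, 4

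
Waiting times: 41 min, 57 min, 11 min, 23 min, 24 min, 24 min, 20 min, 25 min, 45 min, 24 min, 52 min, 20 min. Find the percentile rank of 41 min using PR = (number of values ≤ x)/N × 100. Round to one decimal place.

75.0

N = 12.
Strictly below 41: 8. Equal to 41: 1.
PR = 9/12 × 100 = 75.0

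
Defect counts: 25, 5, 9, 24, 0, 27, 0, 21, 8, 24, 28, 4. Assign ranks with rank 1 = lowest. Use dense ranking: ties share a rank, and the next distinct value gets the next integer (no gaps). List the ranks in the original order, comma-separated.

8, 3, 5, 7, 1, 9, 1, 6, 4, 7, 10, 2

Sorted (ascending): 0, 0, 4, 5, 8, 9, 21, 24, 24, 25, 27, 28
The 2 values of 0 share dense rank 1.
The 2 values of 24 share dense rank 7.
Remaining distinct values take the next consecutive integers.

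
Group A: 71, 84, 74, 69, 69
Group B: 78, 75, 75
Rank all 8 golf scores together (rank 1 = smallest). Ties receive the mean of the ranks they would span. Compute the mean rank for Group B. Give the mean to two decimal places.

Sorted (ascending): 69, 69, 71, 74, 75, 75, 78, 84
The 2 values of 69 occupy positions 1–2 → average rank (1+2)/2 = 1.5.
The 2 values of 75 occupy positions 5–6 → average rank (5+6)/2 = 5.5.
Group B values → pooled ranks: 78→7, 75→5.5, 75→5.5
Mean rank = (7 + 5.5 + 5.5) / 3 = 6.00

6.00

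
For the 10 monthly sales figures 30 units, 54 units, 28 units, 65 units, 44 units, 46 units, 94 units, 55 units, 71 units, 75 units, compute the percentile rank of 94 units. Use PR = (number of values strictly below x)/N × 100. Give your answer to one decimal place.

N = 10.
Strictly below 94: 9. Equal to 94: 1.
PR = 9/10 × 100 = 90.0

90.0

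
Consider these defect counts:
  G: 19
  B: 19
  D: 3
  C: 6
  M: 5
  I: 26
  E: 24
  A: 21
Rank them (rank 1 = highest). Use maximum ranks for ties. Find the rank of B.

5

Sorted (descending): 26, 24, 21, 19, 19, 6, 5, 3
The 2 values of 19 occupy positions 4–5 → each gets rank 5.
B has value 19 → rank 5.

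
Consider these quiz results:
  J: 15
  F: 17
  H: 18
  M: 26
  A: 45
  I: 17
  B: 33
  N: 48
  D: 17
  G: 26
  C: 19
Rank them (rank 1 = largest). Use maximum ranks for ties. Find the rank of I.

10

Sorted (descending): 48, 45, 33, 26, 26, 19, 18, 17, 17, 17, 15
The 2 values of 26 occupy positions 4–5 → each gets rank 5.
The 3 values of 17 occupy positions 8–10 → each gets rank 10.
I has value 17 → rank 10.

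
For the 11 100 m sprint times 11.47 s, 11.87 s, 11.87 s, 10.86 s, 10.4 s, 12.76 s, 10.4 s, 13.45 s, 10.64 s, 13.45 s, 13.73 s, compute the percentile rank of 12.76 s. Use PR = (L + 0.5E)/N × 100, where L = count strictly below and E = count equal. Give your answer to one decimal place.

N = 11.
Strictly below 12.76: 7. Equal to 12.76: 1.
PR = (7 + 0.5·1)/11 × 100 = 68.2

68.2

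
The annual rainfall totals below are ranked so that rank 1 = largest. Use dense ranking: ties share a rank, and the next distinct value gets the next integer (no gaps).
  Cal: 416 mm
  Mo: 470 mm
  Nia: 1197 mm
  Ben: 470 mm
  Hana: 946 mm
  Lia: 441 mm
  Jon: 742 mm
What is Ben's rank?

Sorted (descending): 1197, 946, 742, 470, 470, 441, 416
The 2 values of 470 share dense rank 4.
Remaining distinct values take the next consecutive integers.
Ben has value 470 mm → rank 4.

4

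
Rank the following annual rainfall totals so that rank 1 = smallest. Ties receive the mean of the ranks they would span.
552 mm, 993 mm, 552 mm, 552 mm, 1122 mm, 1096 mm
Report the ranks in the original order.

Sorted (ascending): 552, 552, 552, 993, 1096, 1122
The 3 values of 552 occupy positions 1–3 → average rank 2.

2, 4, 2, 2, 6, 5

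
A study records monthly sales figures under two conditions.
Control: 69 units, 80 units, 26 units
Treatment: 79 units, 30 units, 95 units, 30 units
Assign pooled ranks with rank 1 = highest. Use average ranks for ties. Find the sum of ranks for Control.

13

Sorted (descending): 95, 80, 79, 69, 30, 30, 26
The 2 values of 30 occupy positions 5–6 → average rank (5+6)/2 = 5.5.
Control values → pooled ranks: 69→4, 80→2, 26→7
Rank sum = 4 + 2 + 7 = 13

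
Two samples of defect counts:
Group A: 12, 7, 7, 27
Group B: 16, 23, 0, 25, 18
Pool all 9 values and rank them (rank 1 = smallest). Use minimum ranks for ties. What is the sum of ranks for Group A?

Sorted (ascending): 0, 7, 7, 12, 16, 18, 23, 25, 27
The 2 values of 7 occupy positions 2–3 → each gets rank 2.
Group A values → pooled ranks: 12→4, 7→2, 7→2, 27→9
Rank sum = 4 + 2 + 2 + 9 = 17

17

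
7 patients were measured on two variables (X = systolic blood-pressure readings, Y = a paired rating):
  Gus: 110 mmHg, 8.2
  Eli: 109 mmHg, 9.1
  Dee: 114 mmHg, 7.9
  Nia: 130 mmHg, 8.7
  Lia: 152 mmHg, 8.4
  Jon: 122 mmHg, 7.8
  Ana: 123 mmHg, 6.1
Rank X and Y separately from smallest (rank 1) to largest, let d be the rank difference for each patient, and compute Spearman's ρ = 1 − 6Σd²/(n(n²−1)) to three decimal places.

Ranks of variable 1: 2, 1, 3, 6, 7, 4, 5
Ranks of variable 2: 4, 7, 3, 6, 5, 2, 1
d = r₁ − r₂: -2, -6, 0, 0, 2, 2, 4
d²: 4, 36, 0, 0, 4, 4, 16; Σd² = 64
ρ = 1 − 6·64/(7·48) = 1 − 384/336 = -0.143

-0.143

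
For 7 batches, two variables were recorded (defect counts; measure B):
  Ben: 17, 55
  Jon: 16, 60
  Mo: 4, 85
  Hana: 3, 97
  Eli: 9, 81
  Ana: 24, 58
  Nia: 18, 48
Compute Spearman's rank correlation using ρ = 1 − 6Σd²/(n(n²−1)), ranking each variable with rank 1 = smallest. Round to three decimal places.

-0.893

Ranks of variable 1: 5, 4, 2, 1, 3, 7, 6
Ranks of variable 2: 2, 4, 6, 7, 5, 3, 1
d = r₁ − r₂: 3, 0, -4, -6, -2, 4, 5
d²: 9, 0, 16, 36, 4, 16, 25; Σd² = 106
ρ = 1 − 6·106/(7·48) = 1 − 636/336 = -0.893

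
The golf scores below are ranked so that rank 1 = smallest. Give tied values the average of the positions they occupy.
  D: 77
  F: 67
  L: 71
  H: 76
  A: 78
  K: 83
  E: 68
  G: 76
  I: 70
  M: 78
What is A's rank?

Sorted (ascending): 67, 68, 70, 71, 76, 76, 77, 78, 78, 83
The 2 values of 76 occupy positions 5–6 → average rank (5+6)/2 = 5.5.
The 2 values of 78 occupy positions 8–9 → average rank (8+9)/2 = 8.5.
A has value 78 → rank 8.5.

8.5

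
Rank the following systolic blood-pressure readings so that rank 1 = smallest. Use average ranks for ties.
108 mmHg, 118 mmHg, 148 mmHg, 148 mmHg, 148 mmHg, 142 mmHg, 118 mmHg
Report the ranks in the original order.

1, 2.5, 6, 6, 6, 4, 2.5

Sorted (ascending): 108, 118, 118, 142, 148, 148, 148
The 2 values of 118 occupy positions 2–3 → average rank (2+3)/2 = 2.5.
The 3 values of 148 occupy positions 5–7 → average rank 6.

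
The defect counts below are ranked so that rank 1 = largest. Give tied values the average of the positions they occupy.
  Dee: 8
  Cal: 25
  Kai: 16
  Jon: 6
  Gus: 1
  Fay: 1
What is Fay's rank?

5.5

Sorted (descending): 25, 16, 8, 6, 1, 1
The 2 values of 1 occupy positions 5–6 → average rank (5+6)/2 = 5.5.
Fay has value 1 → rank 5.5.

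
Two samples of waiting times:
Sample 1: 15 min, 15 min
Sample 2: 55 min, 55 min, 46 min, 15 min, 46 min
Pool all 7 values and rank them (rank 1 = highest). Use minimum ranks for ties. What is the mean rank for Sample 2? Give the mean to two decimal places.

2.60

Sorted (descending): 55, 55, 46, 46, 15, 15, 15
The 2 values of 55 occupy positions 1–2 → each gets rank 1.
The 2 values of 46 occupy positions 3–4 → each gets rank 3.
The 3 values of 15 occupy positions 5–7 → each gets rank 5.
Sample 2 values → pooled ranks: 55→1, 55→1, 46→3, 15→5, 46→3
Mean rank = (1 + 1 + 3 + 5 + 3) / 5 = 2.60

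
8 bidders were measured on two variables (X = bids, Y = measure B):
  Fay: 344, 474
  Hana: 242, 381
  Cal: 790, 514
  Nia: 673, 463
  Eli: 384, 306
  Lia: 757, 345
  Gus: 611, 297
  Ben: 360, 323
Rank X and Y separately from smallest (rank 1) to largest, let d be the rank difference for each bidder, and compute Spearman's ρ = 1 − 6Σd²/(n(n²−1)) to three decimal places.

Ranks of variable 1: 2, 1, 8, 6, 4, 7, 5, 3
Ranks of variable 2: 7, 5, 8, 6, 2, 4, 1, 3
d = r₁ − r₂: -5, -4, 0, 0, 2, 3, 4, 0
d²: 25, 16, 0, 0, 4, 9, 16, 0; Σd² = 70
ρ = 1 − 6·70/(8·63) = 1 − 420/504 = 0.167

0.167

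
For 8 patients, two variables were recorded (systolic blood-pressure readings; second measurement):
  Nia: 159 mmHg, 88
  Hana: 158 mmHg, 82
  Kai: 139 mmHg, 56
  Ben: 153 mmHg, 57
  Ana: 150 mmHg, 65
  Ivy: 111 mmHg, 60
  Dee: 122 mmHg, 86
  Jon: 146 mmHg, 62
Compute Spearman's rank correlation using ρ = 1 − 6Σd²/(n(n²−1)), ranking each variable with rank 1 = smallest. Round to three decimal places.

0.405

Ranks of variable 1: 8, 7, 3, 6, 5, 1, 2, 4
Ranks of variable 2: 8, 6, 1, 2, 5, 3, 7, 4
d = r₁ − r₂: 0, 1, 2, 4, 0, -2, -5, 0
d²: 0, 1, 4, 16, 0, 4, 25, 0; Σd² = 50
ρ = 1 − 6·50/(8·63) = 1 − 300/504 = 0.405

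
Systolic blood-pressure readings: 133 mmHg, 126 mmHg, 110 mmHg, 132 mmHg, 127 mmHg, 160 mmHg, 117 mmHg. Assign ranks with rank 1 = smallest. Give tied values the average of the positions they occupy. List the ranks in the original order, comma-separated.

Sorted (ascending): 110, 117, 126, 127, 132, 133, 160
No ties — each value takes its position as its rank.

6, 3, 1, 5, 4, 7, 2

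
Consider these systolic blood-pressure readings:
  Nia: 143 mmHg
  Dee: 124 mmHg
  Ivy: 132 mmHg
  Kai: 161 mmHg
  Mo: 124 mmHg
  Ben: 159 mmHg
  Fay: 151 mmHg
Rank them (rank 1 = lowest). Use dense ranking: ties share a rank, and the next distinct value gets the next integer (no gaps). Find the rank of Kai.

Sorted (ascending): 124, 124, 132, 143, 151, 159, 161
The 2 values of 124 share dense rank 1.
Remaining distinct values take the next consecutive integers.
Kai has value 161 mmHg → rank 6.

6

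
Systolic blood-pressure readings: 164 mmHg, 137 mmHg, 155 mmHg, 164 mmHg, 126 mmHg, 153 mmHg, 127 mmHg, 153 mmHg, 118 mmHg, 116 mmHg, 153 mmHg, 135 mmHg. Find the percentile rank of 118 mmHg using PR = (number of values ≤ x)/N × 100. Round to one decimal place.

N = 12.
Strictly below 118: 1. Equal to 118: 1.
PR = 2/12 × 100 = 16.7

16.7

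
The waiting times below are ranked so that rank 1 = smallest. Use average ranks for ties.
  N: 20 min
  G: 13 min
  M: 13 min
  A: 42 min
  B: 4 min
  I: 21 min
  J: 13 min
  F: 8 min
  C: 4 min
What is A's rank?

9

Sorted (ascending): 4, 4, 8, 13, 13, 13, 20, 21, 42
The 2 values of 4 occupy positions 1–2 → average rank (1+2)/2 = 1.5.
The 3 values of 13 occupy positions 4–6 → average rank 5.
A has value 42 min → rank 9.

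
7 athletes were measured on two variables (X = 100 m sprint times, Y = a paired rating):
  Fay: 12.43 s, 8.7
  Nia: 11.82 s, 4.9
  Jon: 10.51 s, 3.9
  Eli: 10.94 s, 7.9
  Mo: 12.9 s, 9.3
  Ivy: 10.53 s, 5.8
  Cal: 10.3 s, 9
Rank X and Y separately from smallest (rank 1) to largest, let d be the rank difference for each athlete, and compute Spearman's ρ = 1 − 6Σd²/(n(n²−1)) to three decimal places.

Ranks of variable 1: 6, 5, 2, 4, 7, 3, 1
Ranks of variable 2: 5, 2, 1, 4, 7, 3, 6
d = r₁ − r₂: 1, 3, 1, 0, 0, 0, -5
d²: 1, 9, 1, 0, 0, 0, 25; Σd² = 36
ρ = 1 − 6·36/(7·48) = 1 − 216/336 = 0.357

0.357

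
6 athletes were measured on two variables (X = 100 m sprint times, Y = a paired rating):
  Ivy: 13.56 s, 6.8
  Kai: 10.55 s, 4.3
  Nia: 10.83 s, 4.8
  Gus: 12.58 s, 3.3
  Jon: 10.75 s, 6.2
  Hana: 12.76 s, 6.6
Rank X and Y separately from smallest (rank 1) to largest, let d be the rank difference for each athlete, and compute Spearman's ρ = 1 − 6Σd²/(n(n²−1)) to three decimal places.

Ranks of variable 1: 6, 1, 3, 4, 2, 5
Ranks of variable 2: 6, 2, 3, 1, 4, 5
d = r₁ − r₂: 0, -1, 0, 3, -2, 0
d²: 0, 1, 0, 9, 4, 0; Σd² = 14
ρ = 1 − 6·14/(6·35) = 1 − 84/210 = 0.600

0.600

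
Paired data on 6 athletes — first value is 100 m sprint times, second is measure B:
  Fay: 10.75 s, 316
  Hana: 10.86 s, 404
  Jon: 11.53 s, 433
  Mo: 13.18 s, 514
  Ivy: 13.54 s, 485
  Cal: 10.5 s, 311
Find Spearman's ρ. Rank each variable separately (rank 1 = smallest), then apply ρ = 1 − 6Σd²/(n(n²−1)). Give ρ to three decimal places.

0.943

Ranks of variable 1: 2, 3, 4, 5, 6, 1
Ranks of variable 2: 2, 3, 4, 6, 5, 1
d = r₁ − r₂: 0, 0, 0, -1, 1, 0
d²: 0, 0, 0, 1, 1, 0; Σd² = 2
ρ = 1 − 6·2/(6·35) = 1 − 12/210 = 0.943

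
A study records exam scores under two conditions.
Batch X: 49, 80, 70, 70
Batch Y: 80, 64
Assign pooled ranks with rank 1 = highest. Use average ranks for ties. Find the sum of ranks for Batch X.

Sorted (descending): 80, 80, 70, 70, 64, 49
The 2 values of 80 occupy positions 1–2 → average rank (1+2)/2 = 1.5.
The 2 values of 70 occupy positions 3–4 → average rank (3+4)/2 = 3.5.
Batch X values → pooled ranks: 49→6, 80→1.5, 70→3.5, 70→3.5
Rank sum = 6 + 1.5 + 3.5 + 3.5 = 14.5

14.5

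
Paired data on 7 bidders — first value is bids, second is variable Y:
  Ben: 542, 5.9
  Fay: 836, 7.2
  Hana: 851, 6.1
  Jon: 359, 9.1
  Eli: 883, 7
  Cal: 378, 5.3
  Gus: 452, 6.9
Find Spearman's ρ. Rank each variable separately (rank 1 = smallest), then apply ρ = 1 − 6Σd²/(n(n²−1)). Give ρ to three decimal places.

Ranks of variable 1: 4, 5, 6, 1, 7, 2, 3
Ranks of variable 2: 2, 6, 3, 7, 5, 1, 4
d = r₁ − r₂: 2, -1, 3, -6, 2, 1, -1
d²: 4, 1, 9, 36, 4, 1, 1; Σd² = 56
ρ = 1 − 6·56/(7·48) = 1 − 336/336 = 0.000

0.000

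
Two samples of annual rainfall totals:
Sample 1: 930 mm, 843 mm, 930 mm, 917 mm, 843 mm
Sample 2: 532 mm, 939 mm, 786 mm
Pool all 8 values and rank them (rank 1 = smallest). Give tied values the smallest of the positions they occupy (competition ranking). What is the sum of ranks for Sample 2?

Sorted (ascending): 532, 786, 843, 843, 917, 930, 930, 939
The 2 values of 843 occupy positions 3–4 → each gets rank 3.
The 2 values of 930 occupy positions 6–7 → each gets rank 6.
Sample 2 values → pooled ranks: 532→1, 939→8, 786→2
Rank sum = 1 + 8 + 2 = 11

11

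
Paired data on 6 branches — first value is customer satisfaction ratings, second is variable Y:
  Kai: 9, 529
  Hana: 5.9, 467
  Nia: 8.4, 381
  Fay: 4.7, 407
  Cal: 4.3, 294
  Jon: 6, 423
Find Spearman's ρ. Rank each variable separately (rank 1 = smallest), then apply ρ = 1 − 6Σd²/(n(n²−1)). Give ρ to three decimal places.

0.600

Ranks of variable 1: 6, 3, 5, 2, 1, 4
Ranks of variable 2: 6, 5, 2, 3, 1, 4
d = r₁ − r₂: 0, -2, 3, -1, 0, 0
d²: 0, 4, 9, 1, 0, 0; Σd² = 14
ρ = 1 − 6·14/(6·35) = 1 − 84/210 = 0.600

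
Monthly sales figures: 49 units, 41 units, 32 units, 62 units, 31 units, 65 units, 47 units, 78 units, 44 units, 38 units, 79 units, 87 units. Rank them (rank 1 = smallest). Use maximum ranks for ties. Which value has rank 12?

87

Sorted (ascending): 31, 32, 38, 41, 44, 47, 49, 62, 65, 78, 79, 87
No ties — each value takes its position as its rank.
Rank 12 → value 87.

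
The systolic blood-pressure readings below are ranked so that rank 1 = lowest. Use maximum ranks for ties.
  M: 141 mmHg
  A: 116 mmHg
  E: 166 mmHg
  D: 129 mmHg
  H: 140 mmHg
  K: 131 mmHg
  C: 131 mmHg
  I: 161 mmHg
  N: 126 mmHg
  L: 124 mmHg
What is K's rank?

6

Sorted (ascending): 116, 124, 126, 129, 131, 131, 140, 141, 161, 166
The 2 values of 131 occupy positions 5–6 → each gets rank 6.
K has value 131 mmHg → rank 6.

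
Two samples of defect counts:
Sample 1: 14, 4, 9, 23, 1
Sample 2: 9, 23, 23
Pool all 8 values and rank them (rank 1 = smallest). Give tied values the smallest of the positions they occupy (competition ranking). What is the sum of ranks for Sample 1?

Sorted (ascending): 1, 4, 9, 9, 14, 23, 23, 23
The 2 values of 9 occupy positions 3–4 → each gets rank 3.
The 3 values of 23 occupy positions 6–8 → each gets rank 6.
Sample 1 values → pooled ranks: 14→5, 4→2, 9→3, 23→6, 1→1
Rank sum = 5 + 2 + 3 + 6 + 1 = 17

17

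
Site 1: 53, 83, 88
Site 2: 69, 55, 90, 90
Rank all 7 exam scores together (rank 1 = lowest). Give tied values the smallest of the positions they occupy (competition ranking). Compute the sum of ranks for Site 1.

10

Sorted (ascending): 53, 55, 69, 83, 88, 90, 90
The 2 values of 90 occupy positions 6–7 → each gets rank 6.
Site 1 values → pooled ranks: 53→1, 83→4, 88→5
Rank sum = 1 + 4 + 5 = 10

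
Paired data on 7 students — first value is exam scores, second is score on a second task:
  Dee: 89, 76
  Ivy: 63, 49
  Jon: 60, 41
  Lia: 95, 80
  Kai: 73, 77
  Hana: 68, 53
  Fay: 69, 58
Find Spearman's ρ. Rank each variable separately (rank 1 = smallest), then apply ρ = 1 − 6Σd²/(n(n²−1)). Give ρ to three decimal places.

Ranks of variable 1: 6, 2, 1, 7, 5, 3, 4
Ranks of variable 2: 5, 2, 1, 7, 6, 3, 4
d = r₁ − r₂: 1, 0, 0, 0, -1, 0, 0
d²: 1, 0, 0, 0, 1, 0, 0; Σd² = 2
ρ = 1 − 6·2/(7·48) = 1 − 12/336 = 0.964

0.964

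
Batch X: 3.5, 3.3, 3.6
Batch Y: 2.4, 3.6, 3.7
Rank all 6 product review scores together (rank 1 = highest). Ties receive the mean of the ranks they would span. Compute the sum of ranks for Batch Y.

9.5

Sorted (descending): 3.7, 3.6, 3.6, 3.5, 3.3, 2.4
The 2 values of 3.6 occupy positions 2–3 → average rank (2+3)/2 = 2.5.
Batch Y values → pooled ranks: 2.4→6, 3.6→2.5, 3.7→1
Rank sum = 6 + 2.5 + 1 = 9.5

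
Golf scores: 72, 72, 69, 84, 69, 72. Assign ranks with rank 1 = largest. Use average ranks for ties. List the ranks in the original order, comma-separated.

Sorted (descending): 84, 72, 72, 72, 69, 69
The 3 values of 72 occupy positions 2–4 → average rank 3.
The 2 values of 69 occupy positions 5–6 → average rank (5+6)/2 = 5.5.

3, 3, 5.5, 1, 5.5, 3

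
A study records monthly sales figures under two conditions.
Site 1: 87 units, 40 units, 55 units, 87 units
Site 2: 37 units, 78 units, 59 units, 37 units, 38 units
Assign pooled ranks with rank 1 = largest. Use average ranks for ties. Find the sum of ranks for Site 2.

31

Sorted (descending): 87, 87, 78, 59, 55, 40, 38, 37, 37
The 2 values of 87 occupy positions 1–2 → average rank (1+2)/2 = 1.5.
The 2 values of 37 occupy positions 8–9 → average rank (8+9)/2 = 8.5.
Site 2 values → pooled ranks: 37→8.5, 78→3, 59→4, 37→8.5, 38→7
Rank sum = 8.5 + 3 + 4 + 8.5 + 7 = 31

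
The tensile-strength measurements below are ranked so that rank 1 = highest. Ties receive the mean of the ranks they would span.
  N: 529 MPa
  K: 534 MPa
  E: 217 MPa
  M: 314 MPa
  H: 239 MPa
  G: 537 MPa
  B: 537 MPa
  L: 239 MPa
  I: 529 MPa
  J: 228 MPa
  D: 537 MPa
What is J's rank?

Sorted (descending): 537, 537, 537, 534, 529, 529, 314, 239, 239, 228, 217
The 3 values of 537 occupy positions 1–3 → average rank 2.
The 2 values of 529 occupy positions 5–6 → average rank (5+6)/2 = 5.5.
The 2 values of 239 occupy positions 8–9 → average rank (8+9)/2 = 8.5.
J has value 228 MPa → rank 10.

10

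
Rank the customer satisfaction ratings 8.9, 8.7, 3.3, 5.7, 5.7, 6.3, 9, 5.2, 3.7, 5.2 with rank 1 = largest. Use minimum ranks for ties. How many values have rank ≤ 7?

Sorted (descending): 9, 8.9, 8.7, 6.3, 5.7, 5.7, 5.2, 5.2, 3.7, 3.3
The 2 values of 5.7 occupy positions 5–6 → each gets rank 5.
The 2 values of 5.2 occupy positions 7–8 → each gets rank 7.
Ranks ≤ 7: {1, 2, 3, 4, 5, 5, 7, 7} → 8 values.

8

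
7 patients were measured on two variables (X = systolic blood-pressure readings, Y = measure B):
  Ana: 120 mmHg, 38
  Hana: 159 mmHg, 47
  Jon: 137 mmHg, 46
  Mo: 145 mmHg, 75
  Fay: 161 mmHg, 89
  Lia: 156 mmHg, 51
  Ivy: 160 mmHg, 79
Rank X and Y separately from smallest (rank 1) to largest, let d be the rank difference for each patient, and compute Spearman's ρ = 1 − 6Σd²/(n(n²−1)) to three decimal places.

0.857

Ranks of variable 1: 1, 5, 2, 3, 7, 4, 6
Ranks of variable 2: 1, 3, 2, 5, 7, 4, 6
d = r₁ − r₂: 0, 2, 0, -2, 0, 0, 0
d²: 0, 4, 0, 4, 0, 0, 0; Σd² = 8
ρ = 1 − 6·8/(7·48) = 1 − 48/336 = 0.857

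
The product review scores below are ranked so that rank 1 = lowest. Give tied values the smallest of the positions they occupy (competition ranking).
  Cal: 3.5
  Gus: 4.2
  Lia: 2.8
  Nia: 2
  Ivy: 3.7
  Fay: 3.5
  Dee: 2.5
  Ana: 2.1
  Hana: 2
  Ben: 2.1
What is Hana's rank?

1

Sorted (ascending): 2, 2, 2.1, 2.1, 2.5, 2.8, 3.5, 3.5, 3.7, 4.2
The 2 values of 2 occupy positions 1–2 → each gets rank 1.
The 2 values of 2.1 occupy positions 3–4 → each gets rank 3.
The 2 values of 3.5 occupy positions 7–8 → each gets rank 7.
Hana has value 2 → rank 1.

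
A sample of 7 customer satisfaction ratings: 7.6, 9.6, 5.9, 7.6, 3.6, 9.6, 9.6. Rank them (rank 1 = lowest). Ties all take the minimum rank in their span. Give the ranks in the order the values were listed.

3, 5, 2, 3, 1, 5, 5

Sorted (ascending): 3.6, 5.9, 7.6, 7.6, 9.6, 9.6, 9.6
The 2 values of 7.6 occupy positions 3–4 → each gets rank 3.
The 3 values of 9.6 occupy positions 5–7 → each gets rank 5.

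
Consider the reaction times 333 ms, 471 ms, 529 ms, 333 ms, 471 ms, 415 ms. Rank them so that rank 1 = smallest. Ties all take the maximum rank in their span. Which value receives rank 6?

Sorted (ascending): 333, 333, 415, 471, 471, 529
The 2 values of 333 occupy positions 1–2 → each gets rank 2.
The 2 values of 471 occupy positions 4–5 → each gets rank 5.
Rank 6 → value 529.

529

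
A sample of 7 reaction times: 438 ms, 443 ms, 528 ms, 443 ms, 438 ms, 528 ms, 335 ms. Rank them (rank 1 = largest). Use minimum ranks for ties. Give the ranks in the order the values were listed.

Sorted (descending): 528, 528, 443, 443, 438, 438, 335
The 2 values of 528 occupy positions 1–2 → each gets rank 1.
The 2 values of 443 occupy positions 3–4 → each gets rank 3.
The 2 values of 438 occupy positions 5–6 → each gets rank 5.

5, 3, 1, 3, 5, 1, 7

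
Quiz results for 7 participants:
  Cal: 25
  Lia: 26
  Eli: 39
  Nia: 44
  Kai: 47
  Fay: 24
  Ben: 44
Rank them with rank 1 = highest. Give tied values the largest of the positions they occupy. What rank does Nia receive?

3

Sorted (descending): 47, 44, 44, 39, 26, 25, 24
The 2 values of 44 occupy positions 2–3 → each gets rank 3.
Nia has value 44 → rank 3.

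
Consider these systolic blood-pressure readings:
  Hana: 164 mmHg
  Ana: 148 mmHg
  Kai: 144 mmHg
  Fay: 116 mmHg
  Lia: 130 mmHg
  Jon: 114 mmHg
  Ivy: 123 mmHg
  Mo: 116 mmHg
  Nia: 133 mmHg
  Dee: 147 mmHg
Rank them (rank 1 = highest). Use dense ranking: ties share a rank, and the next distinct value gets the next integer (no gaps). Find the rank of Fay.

Sorted (descending): 164, 148, 147, 144, 133, 130, 123, 116, 116, 114
The 2 values of 116 share dense rank 8.
Remaining distinct values take the next consecutive integers.
Fay has value 116 mmHg → rank 8.

8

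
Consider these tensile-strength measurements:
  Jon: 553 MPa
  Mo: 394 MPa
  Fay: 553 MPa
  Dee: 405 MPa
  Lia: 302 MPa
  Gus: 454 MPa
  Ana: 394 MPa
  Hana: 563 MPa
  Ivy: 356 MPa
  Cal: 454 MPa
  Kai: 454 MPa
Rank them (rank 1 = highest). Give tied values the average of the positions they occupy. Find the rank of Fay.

2.5

Sorted (descending): 563, 553, 553, 454, 454, 454, 405, 394, 394, 356, 302
The 2 values of 553 occupy positions 2–3 → average rank (2+3)/2 = 2.5.
The 3 values of 454 occupy positions 4–6 → average rank 5.
The 2 values of 394 occupy positions 8–9 → average rank (8+9)/2 = 8.5.
Fay has value 553 MPa → rank 2.5.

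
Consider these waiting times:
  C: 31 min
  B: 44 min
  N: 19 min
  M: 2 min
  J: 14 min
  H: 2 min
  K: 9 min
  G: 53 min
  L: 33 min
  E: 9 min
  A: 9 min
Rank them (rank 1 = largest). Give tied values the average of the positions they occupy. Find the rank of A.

Sorted (descending): 53, 44, 33, 31, 19, 14, 9, 9, 9, 2, 2
The 3 values of 9 occupy positions 7–9 → average rank 8.
The 2 values of 2 occupy positions 10–11 → average rank (10+11)/2 = 10.5.
A has value 9 min → rank 8.

8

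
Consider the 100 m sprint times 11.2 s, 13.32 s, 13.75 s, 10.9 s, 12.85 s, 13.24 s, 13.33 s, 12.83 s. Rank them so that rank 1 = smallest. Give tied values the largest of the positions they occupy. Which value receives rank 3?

12.83

Sorted (ascending): 10.9, 11.2, 12.83, 12.85, 13.24, 13.32, 13.33, 13.75
No ties — each value takes its position as its rank.
Rank 3 → value 12.83.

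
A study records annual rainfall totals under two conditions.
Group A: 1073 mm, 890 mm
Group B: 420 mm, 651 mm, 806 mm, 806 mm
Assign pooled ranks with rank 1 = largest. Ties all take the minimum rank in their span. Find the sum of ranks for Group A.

Sorted (descending): 1073, 890, 806, 806, 651, 420
The 2 values of 806 occupy positions 3–4 → each gets rank 3.
Group A values → pooled ranks: 1073→1, 890→2
Rank sum = 1 + 2 = 3

3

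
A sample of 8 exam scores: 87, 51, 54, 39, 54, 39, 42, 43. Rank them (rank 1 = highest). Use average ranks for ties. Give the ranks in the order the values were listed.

1, 4, 2.5, 7.5, 2.5, 7.5, 6, 5

Sorted (descending): 87, 54, 54, 51, 43, 42, 39, 39
The 2 values of 54 occupy positions 2–3 → average rank (2+3)/2 = 2.5.
The 2 values of 39 occupy positions 7–8 → average rank (7+8)/2 = 7.5.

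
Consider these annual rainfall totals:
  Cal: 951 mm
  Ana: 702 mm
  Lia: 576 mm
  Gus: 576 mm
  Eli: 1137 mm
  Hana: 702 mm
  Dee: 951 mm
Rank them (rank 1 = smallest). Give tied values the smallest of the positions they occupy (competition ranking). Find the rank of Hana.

Sorted (ascending): 576, 576, 702, 702, 951, 951, 1137
The 2 values of 576 occupy positions 1–2 → each gets rank 1.
The 2 values of 702 occupy positions 3–4 → each gets rank 3.
The 2 values of 951 occupy positions 5–6 → each gets rank 5.
Hana has value 702 mm → rank 3.

3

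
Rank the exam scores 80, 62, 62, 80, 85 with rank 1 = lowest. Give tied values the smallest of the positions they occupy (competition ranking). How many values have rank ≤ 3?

4

Sorted (ascending): 62, 62, 80, 80, 85
The 2 values of 62 occupy positions 1–2 → each gets rank 1.
The 2 values of 80 occupy positions 3–4 → each gets rank 3.
Ranks ≤ 3: {1, 1, 3, 3} → 4 values.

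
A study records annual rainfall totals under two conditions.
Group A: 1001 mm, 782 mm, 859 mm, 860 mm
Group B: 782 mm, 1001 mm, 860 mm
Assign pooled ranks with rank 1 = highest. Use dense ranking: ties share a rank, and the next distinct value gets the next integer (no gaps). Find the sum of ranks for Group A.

Sorted (descending): 1001, 1001, 860, 860, 859, 782, 782
The 2 values of 1001 share dense rank 1.
The 2 values of 860 share dense rank 2.
The 2 values of 782 share dense rank 4.
Remaining distinct values take the next consecutive integers.
Group A values → pooled ranks: 1001→1, 782→4, 859→3, 860→2
Rank sum = 1 + 4 + 3 + 2 = 10

10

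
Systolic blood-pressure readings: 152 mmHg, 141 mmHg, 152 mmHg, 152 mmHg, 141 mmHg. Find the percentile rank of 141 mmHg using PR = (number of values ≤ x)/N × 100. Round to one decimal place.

N = 5.
Strictly below 141: 0. Equal to 141: 2.
PR = 2/5 × 100 = 40.0

40.0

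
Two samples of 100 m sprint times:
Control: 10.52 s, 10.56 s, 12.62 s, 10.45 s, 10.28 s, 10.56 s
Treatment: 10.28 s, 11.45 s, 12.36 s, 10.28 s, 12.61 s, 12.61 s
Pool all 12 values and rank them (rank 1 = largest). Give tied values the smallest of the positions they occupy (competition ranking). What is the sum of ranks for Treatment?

33

Sorted (descending): 12.62, 12.61, 12.61, 12.36, 11.45, 10.56, 10.56, 10.52, 10.45, 10.28, 10.28, 10.28
The 2 values of 12.61 occupy positions 2–3 → each gets rank 2.
The 2 values of 10.56 occupy positions 6–7 → each gets rank 6.
The 3 values of 10.28 occupy positions 10–12 → each gets rank 10.
Treatment values → pooled ranks: 10.28→10, 11.45→5, 12.36→4, 10.28→10, 12.61→2, 12.61→2
Rank sum = 10 + 5 + 4 + 10 + 2 + 2 = 33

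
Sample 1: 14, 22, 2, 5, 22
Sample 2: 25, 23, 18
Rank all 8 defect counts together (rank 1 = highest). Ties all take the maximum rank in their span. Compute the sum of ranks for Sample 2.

8

Sorted (descending): 25, 23, 22, 22, 18, 14, 5, 2
The 2 values of 22 occupy positions 3–4 → each gets rank 4.
Sample 2 values → pooled ranks: 25→1, 23→2, 18→5
Rank sum = 1 + 2 + 5 = 8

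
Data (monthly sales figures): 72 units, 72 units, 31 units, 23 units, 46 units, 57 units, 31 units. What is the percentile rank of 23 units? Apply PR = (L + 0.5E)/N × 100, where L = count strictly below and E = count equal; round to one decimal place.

7.1

N = 7.
Strictly below 23: 0. Equal to 23: 1.
PR = (0 + 0.5·1)/7 × 100 = 7.1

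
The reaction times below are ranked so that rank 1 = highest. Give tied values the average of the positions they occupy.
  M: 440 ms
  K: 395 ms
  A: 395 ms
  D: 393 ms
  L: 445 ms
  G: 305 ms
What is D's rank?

5

Sorted (descending): 445, 440, 395, 395, 393, 305
The 2 values of 395 occupy positions 3–4 → average rank (3+4)/2 = 3.5.
D has value 393 ms → rank 5.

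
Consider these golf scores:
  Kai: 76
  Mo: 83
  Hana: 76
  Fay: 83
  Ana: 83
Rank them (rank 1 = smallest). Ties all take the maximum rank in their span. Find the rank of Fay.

5

Sorted (ascending): 76, 76, 83, 83, 83
The 2 values of 76 occupy positions 1–2 → each gets rank 2.
The 3 values of 83 occupy positions 3–5 → each gets rank 5.
Fay has value 83 → rank 5.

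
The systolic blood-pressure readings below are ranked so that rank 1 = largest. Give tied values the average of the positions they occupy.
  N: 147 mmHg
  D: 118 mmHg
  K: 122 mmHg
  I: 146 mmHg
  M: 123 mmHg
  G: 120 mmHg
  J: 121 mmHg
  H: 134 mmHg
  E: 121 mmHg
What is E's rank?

6.5

Sorted (descending): 147, 146, 134, 123, 122, 121, 121, 120, 118
The 2 values of 121 occupy positions 6–7 → average rank (6+7)/2 = 6.5.
E has value 121 mmHg → rank 6.5.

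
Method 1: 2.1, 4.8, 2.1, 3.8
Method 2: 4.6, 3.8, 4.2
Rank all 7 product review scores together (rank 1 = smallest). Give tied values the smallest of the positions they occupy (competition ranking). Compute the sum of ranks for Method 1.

Sorted (ascending): 2.1, 2.1, 3.8, 3.8, 4.2, 4.6, 4.8
The 2 values of 2.1 occupy positions 1–2 → each gets rank 1.
The 2 values of 3.8 occupy positions 3–4 → each gets rank 3.
Method 1 values → pooled ranks: 2.1→1, 4.8→7, 2.1→1, 3.8→3
Rank sum = 1 + 7 + 1 + 3 = 12

12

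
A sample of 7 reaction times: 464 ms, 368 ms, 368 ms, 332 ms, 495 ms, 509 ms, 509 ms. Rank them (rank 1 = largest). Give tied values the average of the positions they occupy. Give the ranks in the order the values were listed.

Sorted (descending): 509, 509, 495, 464, 368, 368, 332
The 2 values of 509 occupy positions 1–2 → average rank (1+2)/2 = 1.5.
The 2 values of 368 occupy positions 5–6 → average rank (5+6)/2 = 5.5.

4, 5.5, 5.5, 7, 3, 1.5, 1.5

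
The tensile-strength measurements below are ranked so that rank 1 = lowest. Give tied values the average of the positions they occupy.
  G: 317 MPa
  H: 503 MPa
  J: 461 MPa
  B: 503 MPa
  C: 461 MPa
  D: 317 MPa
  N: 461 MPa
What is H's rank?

6.5

Sorted (ascending): 317, 317, 461, 461, 461, 503, 503
The 2 values of 317 occupy positions 1–2 → average rank (1+2)/2 = 1.5.
The 3 values of 461 occupy positions 3–5 → average rank 4.
The 2 values of 503 occupy positions 6–7 → average rank (6+7)/2 = 6.5.
H has value 503 MPa → rank 6.5.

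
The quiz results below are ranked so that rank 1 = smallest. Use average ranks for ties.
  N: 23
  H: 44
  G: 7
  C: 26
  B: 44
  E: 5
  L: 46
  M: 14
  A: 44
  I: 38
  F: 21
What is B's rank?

Sorted (ascending): 5, 7, 14, 21, 23, 26, 38, 44, 44, 44, 46
The 3 values of 44 occupy positions 8–10 → average rank 9.
B has value 44 → rank 9.

9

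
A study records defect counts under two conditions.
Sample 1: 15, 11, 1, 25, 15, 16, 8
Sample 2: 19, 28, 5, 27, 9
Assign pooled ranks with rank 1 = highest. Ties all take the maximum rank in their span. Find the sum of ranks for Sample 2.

Sorted (descending): 28, 27, 25, 19, 16, 15, 15, 11, 9, 8, 5, 1
The 2 values of 15 occupy positions 6–7 → each gets rank 7.
Sample 2 values → pooled ranks: 19→4, 28→1, 5→11, 27→2, 9→9
Rank sum = 4 + 1 + 11 + 2 + 9 = 27

27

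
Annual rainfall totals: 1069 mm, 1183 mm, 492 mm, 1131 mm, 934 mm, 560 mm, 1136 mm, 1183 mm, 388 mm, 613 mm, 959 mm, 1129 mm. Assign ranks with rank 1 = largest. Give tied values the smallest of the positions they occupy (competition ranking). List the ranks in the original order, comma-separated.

Sorted (descending): 1183, 1183, 1136, 1131, 1129, 1069, 959, 934, 613, 560, 492, 388
The 2 values of 1183 occupy positions 1–2 → each gets rank 1.

6, 1, 11, 4, 8, 10, 3, 1, 12, 9, 7, 5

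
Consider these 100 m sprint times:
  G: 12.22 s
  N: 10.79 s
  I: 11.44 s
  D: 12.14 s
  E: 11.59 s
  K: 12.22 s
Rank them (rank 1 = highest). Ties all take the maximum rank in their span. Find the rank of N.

Sorted (descending): 12.22, 12.22, 12.14, 11.59, 11.44, 10.79
The 2 values of 12.22 occupy positions 1–2 → each gets rank 2.
N has value 10.79 s → rank 6.

6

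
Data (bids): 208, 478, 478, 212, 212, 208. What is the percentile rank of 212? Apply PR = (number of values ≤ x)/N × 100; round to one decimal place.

66.7

N = 6.
Strictly below 212: 2. Equal to 212: 2.
PR = 4/6 × 100 = 66.7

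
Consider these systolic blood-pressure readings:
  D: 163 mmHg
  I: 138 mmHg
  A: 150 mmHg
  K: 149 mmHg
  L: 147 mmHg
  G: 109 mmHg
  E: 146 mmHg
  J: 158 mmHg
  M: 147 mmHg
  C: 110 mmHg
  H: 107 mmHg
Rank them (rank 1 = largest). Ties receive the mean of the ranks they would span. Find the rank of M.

Sorted (descending): 163, 158, 150, 149, 147, 147, 146, 138, 110, 109, 107
The 2 values of 147 occupy positions 5–6 → average rank (5+6)/2 = 5.5.
M has value 147 mmHg → rank 5.5.

5.5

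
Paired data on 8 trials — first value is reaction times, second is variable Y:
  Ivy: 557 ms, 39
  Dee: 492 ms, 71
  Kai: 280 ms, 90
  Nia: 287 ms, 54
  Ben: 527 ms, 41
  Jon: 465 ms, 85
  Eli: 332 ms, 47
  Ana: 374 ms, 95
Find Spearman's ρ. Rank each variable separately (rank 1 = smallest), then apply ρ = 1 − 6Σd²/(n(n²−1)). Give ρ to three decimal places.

-0.571

Ranks of variable 1: 8, 6, 1, 2, 7, 5, 3, 4
Ranks of variable 2: 1, 5, 7, 4, 2, 6, 3, 8
d = r₁ − r₂: 7, 1, -6, -2, 5, -1, 0, -4
d²: 49, 1, 36, 4, 25, 1, 0, 16; Σd² = 132
ρ = 1 − 6·132/(8·63) = 1 − 792/504 = -0.571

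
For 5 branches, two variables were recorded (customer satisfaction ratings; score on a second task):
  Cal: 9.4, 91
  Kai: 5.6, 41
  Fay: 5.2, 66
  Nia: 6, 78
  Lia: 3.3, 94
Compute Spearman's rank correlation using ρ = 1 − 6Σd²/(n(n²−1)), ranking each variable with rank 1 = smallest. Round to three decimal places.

-0.100

Ranks of variable 1: 5, 3, 2, 4, 1
Ranks of variable 2: 4, 1, 2, 3, 5
d = r₁ − r₂: 1, 2, 0, 1, -4
d²: 1, 4, 0, 1, 16; Σd² = 22
ρ = 1 − 6·22/(5·24) = 1 − 132/120 = -0.100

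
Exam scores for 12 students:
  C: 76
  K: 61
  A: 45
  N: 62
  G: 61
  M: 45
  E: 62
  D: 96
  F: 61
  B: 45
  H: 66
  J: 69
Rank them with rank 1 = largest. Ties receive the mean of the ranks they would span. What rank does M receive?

11

Sorted (descending): 96, 76, 69, 66, 62, 62, 61, 61, 61, 45, 45, 45
The 2 values of 62 occupy positions 5–6 → average rank (5+6)/2 = 5.5.
The 3 values of 61 occupy positions 7–9 → average rank 8.
The 3 values of 45 occupy positions 10–12 → average rank 11.
M has value 45 → rank 11.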